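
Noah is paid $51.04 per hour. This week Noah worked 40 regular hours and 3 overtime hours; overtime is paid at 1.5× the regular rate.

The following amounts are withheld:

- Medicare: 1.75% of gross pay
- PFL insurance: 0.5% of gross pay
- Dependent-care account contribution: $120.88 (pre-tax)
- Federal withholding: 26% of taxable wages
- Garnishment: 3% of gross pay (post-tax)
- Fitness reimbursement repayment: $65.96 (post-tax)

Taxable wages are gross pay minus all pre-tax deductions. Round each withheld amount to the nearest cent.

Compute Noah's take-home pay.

$1,406.09

Regular pay: 40 × $51.04 = $2,041.60
Overtime pay: 3 × $51.04 × 1.5 = $229.68
Gross pay = $2,041.60 + $229.68 = $2,271.28
Dependent-care account contribution: $120.88
Taxable wages = $2,271.28 − $120.88 = $2,150.40
Federal withholding: $2,150.40 × 0.26 = $559.10
Medicare: $2,271.28 × 0.0175 = $39.75
PFL insurance: $2,271.28 × 0.005 = $11.36
Fitness reimbursement repayment: $65.96
Garnishment: $2,271.28 × 0.03 = $68.14
Total deductions = $120.88 + $559.10 + $39.75 + $11.36 + $65.96 + $68.14 = $865.19
Net pay = $2,271.28 − $865.19 = $1,406.09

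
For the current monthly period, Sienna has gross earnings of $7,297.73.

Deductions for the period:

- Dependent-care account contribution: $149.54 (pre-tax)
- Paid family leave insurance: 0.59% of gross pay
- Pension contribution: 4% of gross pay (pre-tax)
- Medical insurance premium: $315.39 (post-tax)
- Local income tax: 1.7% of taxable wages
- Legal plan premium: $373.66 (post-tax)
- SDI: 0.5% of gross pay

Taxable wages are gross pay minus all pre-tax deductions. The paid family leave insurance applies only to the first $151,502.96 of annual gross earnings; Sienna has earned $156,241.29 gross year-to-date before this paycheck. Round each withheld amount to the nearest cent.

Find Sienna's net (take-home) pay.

Dependent-care account contribution: $149.54
Pension contribution: $7,297.73 × 0.04 = $291.91
Pre-tax total = $149.54 + $291.91 = $441.45
Taxable wages = $7,297.73 − $441.45 = $6,856.28
Local income tax: $6,856.28 × 0.017 = $116.56
Paid family leave insurance: annual cap $151,502.96 already reached (YTD $156,241.29), so $0.00
SDI: $7,297.73 × 0.005 = $36.49
Medical insurance premium: $315.39
Legal plan premium: $373.66
Total deductions = $149.54 + $291.91 + $116.56 + $0.00 + $36.49 + $315.39 + $373.66 = $1,283.55
Net pay = $7,297.73 − $1,283.55 = $6,014.18

$6,014.18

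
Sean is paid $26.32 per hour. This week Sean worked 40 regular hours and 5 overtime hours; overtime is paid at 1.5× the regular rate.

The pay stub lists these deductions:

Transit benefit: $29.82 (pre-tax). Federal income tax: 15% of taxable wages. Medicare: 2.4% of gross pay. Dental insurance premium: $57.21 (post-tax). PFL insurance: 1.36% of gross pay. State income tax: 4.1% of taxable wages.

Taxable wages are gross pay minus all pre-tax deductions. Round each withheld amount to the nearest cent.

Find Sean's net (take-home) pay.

Regular pay: 40 × $26.32 = $1052.80
Overtime pay: 5 × $26.32 × 1.5 = $197.40
Gross pay = $1052.80 + $197.40 = $1250.20
Transit benefit: $29.82
Taxable wages = $1250.20 − $29.82 = $1220.38
State income tax: $1220.38 × 0.041 = $50.04
Federal income tax: $1220.38 × 0.15 = $183.06
PFL insurance: $1250.20 × 0.0136 = $17.00
Medicare: $1250.20 × 0.024 = $30.00
Dental insurance premium: $57.21
Total deductions = $29.82 + $50.04 + $183.06 + $17.00 + $30.00 + $57.21 = $367.13
Net pay = $1250.20 − $367.13 = $883.07

$883.07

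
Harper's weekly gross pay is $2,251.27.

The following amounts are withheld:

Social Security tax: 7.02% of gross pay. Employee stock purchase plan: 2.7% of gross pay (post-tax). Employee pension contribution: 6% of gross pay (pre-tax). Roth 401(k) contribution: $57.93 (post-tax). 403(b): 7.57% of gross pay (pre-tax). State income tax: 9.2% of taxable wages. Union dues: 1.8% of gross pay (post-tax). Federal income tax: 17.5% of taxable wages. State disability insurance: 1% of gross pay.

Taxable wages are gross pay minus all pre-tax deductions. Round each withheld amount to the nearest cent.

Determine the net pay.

Employee pension contribution: $2,251.27 × 0.06 = $135.08
403(b): $2,251.27 × 0.0757 = $170.42
Pre-tax total = $135.08 + $170.42 = $305.50
Taxable wages = $2,251.27 − $305.50 = $1,945.77
Federal income tax: $1,945.77 × 0.175 = $340.51
State income tax: $1,945.77 × 0.092 = $179.01
State disability insurance: $2,251.27 × 0.01 = $22.51
Social Security tax: $2,251.27 × 0.0702 = $158.04
Employee stock purchase plan: $2,251.27 × 0.027 = $60.78
Roth 401(k) contribution: $57.93
Union dues: $2,251.27 × 0.018 = $40.52
Total deductions = $135.08 + $170.42 + $340.51 + $179.01 + $22.51 + $158.04 + $60.78 + $57.93 + $40.52 = $1,164.80
Net pay = $2,251.27 − $1,164.80 = $1,086.47

$1,086.47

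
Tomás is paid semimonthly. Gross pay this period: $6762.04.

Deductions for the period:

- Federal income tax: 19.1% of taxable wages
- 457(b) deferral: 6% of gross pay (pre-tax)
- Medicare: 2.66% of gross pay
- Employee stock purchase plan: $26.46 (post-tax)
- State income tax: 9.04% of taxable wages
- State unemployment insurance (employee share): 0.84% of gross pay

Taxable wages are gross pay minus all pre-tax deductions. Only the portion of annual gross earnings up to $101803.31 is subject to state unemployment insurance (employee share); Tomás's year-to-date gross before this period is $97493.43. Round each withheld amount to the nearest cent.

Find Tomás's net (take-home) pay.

457(b) deferral: $6762.04 × 0.06 = $405.72
Taxable wages = $6762.04 − $405.72 = $6356.32
Federal income tax: $6356.32 × 0.191 = $1214.06
State income tax: $6356.32 × 0.0904 = $574.61
Medicare: $6762.04 × 0.0266 = $179.87
State unemployment insurance (employee share): only $101803.31 − $97493.43 = $4309.88 of this check is subject → $4309.88 × 0.0084 = $36.20
Employee stock purchase plan: $26.46
Total deductions = $405.72 + $1214.06 + $574.61 + $179.87 + $36.20 + $26.46 = $2436.92
Net pay = $6762.04 − $2436.92 = $4325.12

$4325.12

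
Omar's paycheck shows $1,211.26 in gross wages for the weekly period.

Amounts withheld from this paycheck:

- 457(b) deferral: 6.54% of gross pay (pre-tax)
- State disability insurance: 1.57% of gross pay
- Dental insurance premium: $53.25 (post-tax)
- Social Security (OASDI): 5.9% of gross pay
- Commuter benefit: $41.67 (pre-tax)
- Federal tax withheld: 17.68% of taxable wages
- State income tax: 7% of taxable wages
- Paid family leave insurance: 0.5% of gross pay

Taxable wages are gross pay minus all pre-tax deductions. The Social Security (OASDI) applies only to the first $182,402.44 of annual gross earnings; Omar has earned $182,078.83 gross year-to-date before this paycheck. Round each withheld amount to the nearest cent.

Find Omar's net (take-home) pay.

$723.84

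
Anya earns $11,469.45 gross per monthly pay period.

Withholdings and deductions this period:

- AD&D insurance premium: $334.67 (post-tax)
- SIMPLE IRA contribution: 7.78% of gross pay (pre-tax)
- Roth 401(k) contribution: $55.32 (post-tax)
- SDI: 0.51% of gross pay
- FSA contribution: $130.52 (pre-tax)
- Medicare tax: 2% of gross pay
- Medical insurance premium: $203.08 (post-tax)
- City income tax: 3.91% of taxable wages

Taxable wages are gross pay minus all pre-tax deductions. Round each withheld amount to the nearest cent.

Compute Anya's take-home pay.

$9,157.20

SIMPLE IRA contribution: $11,469.45 × 0.0778 = $892.32
FSA contribution: $130.52
Pre-tax total = $892.32 + $130.52 = $1,022.84
Taxable wages = $11,469.45 − $1,022.84 = $10,446.61
City income tax: $10,446.61 × 0.0391 = $408.46
SDI: $11,469.45 × 0.0051 = $58.49
Medicare tax: $11,469.45 × 0.02 = $229.39
Medical insurance premium: $203.08
AD&D insurance premium: $334.67
Roth 401(k) contribution: $55.32
Total deductions = $892.32 + $130.52 + $408.46 + $58.49 + $229.39 + $203.08 + $334.67 + $55.32 = $2,312.25
Net pay = $11,469.45 − $2,312.25 = $9,157.20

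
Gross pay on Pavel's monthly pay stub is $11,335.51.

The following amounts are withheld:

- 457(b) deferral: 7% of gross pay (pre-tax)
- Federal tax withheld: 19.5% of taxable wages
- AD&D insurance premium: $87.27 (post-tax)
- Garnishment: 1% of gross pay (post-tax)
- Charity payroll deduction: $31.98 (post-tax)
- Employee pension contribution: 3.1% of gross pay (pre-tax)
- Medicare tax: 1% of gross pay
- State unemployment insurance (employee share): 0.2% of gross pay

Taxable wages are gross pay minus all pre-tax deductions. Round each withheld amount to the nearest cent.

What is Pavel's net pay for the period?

457(b) deferral: $11,335.51 × 0.07 = $793.49
Employee pension contribution: $11,335.51 × 0.031 = $351.40
Pre-tax total = $793.49 + $351.40 = $1,144.89
Taxable wages = $11,335.51 − $1,144.89 = $10,190.62
Federal tax withheld: $10,190.62 × 0.195 = $1,987.17
Medicare tax: $11,335.51 × 0.01 = $113.36
State unemployment insurance (employee share): $11,335.51 × 0.002 = $22.67
Garnishment: $11,335.51 × 0.01 = $113.36
AD&D insurance premium: $87.27
Charity payroll deduction: $31.98
Total deductions = $793.49 + $351.40 + $1,987.17 + $113.36 + $22.67 + $113.36 + $87.27 + $31.98 = $3,500.70
Net pay = $11,335.51 − $3,500.70 = $7,834.81

$7,834.81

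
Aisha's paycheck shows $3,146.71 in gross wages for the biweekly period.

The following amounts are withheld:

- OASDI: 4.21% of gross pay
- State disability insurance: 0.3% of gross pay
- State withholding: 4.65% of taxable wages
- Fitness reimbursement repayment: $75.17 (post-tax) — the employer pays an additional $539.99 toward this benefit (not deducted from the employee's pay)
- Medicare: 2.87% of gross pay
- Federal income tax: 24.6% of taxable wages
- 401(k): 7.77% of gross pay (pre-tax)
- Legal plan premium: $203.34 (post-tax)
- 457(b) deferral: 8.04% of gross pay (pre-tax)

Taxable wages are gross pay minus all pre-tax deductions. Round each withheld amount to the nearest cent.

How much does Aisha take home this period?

401(k): $3,146.71 × 0.0777 = $244.50
457(b) deferral: $3,146.71 × 0.0804 = $253.00
Pre-tax total = $244.50 + $253.00 = $497.50
Taxable wages = $3,146.71 − $497.50 = $2,649.21
State withholding: $2,649.21 × 0.0465 = $123.19
Federal income tax: $2,649.21 × 0.246 = $651.71
OASDI: $3,146.71 × 0.0421 = $132.48
State disability insurance: $3,146.71 × 0.003 = $9.44
Medicare: $3,146.71 × 0.0287 = $90.31
Legal plan premium: $203.34
Fitness reimbursement repayment: $75.17
(Employer's $539.99 toward fitness reimbursement repayment is not withheld from the employee.)
Total deductions = $244.50 + $253.00 + $123.19 + $651.71 + $132.48 + $9.44 + $90.31 + $203.34 + $75.17 = $1,783.14
Net pay = $3,146.71 − $1,783.14 = $1,363.57

$1,363.57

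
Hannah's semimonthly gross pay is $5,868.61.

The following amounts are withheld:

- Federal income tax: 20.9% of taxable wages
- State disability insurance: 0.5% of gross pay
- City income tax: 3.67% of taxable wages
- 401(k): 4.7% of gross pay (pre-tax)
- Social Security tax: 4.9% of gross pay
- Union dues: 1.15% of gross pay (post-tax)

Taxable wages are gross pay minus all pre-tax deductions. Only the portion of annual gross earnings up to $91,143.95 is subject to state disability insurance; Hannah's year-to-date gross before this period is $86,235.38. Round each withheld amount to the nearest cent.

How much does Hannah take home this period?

$3,839.05

401(k): $5,868.61 × 0.047 = $275.82
Taxable wages = $5,868.61 − $275.82 = $5,592.79
Federal income tax: $5,592.79 × 0.209 = $1,168.89
City income tax: $5,592.79 × 0.0367 = $205.26
State disability insurance: only $91,143.95 − $86,235.38 = $4,908.57 of this check is subject → $4,908.57 × 0.005 = $24.54
Social Security tax: $5,868.61 × 0.049 = $287.56
Union dues: $5,868.61 × 0.0115 = $67.49
Total deductions = $275.82 + $1,168.89 + $205.26 + $24.54 + $287.56 + $67.49 = $2,029.56
Net pay = $5,868.61 − $2,029.56 = $3,839.05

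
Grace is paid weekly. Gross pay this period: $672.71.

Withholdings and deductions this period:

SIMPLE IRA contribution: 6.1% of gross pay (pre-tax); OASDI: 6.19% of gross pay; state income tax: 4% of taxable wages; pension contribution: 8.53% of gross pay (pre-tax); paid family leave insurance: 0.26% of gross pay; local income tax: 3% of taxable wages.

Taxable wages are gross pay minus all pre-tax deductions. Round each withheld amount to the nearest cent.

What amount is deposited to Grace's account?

$490.70

SIMPLE IRA contribution: $672.71 × 0.061 = $41.04
Pension contribution: $672.71 × 0.0853 = $57.38
Pre-tax total = $41.04 + $57.38 = $98.42
Taxable wages = $672.71 − $98.42 = $574.29
State income tax: $574.29 × 0.04 = $22.97
Local income tax: $574.29 × 0.03 = $17.23
OASDI: $672.71 × 0.0619 = $41.64
Paid family leave insurance: $672.71 × 0.0026 = $1.75
Total deductions = $41.04 + $57.38 + $22.97 + $17.23 + $41.64 + $1.75 = $182.01
Net pay = $672.71 − $182.01 = $490.70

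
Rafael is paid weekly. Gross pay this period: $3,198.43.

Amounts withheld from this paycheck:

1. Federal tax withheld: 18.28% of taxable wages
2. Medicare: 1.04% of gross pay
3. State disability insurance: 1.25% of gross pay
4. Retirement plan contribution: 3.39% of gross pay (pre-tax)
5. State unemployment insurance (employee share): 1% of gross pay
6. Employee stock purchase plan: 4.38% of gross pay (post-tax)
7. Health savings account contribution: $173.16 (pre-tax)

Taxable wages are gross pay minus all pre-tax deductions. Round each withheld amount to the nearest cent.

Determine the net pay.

$2,138.33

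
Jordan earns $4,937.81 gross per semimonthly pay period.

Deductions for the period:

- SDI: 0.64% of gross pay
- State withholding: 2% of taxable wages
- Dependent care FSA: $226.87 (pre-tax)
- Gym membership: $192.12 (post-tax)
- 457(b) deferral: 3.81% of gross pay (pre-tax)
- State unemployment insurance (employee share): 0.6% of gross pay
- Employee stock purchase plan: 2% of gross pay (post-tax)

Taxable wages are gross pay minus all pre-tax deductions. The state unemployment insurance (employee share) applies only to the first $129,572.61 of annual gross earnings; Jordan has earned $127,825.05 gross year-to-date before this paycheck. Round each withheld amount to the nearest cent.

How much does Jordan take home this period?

Dependent care FSA: $226.87
457(b) deferral: $4,937.81 × 0.0381 = $188.13
Pre-tax total = $226.87 + $188.13 = $415.00
Taxable wages = $4,937.81 − $415.00 = $4,522.81
State withholding: $4,522.81 × 0.02 = $90.46
SDI: $4,937.81 × 0.0064 = $31.60
State unemployment insurance (employee share): only $129,572.61 − $127,825.05 = $1,747.56 of this check is subject → $1,747.56 × 0.006 = $10.49
Employee stock purchase plan: $4,937.81 × 0.02 = $98.76
Gym membership: $192.12
Total deductions = $226.87 + $188.13 + $90.46 + $31.60 + $10.49 + $98.76 + $192.12 = $838.43
Net pay = $4,937.81 − $838.43 = $4,099.38

$4,099.38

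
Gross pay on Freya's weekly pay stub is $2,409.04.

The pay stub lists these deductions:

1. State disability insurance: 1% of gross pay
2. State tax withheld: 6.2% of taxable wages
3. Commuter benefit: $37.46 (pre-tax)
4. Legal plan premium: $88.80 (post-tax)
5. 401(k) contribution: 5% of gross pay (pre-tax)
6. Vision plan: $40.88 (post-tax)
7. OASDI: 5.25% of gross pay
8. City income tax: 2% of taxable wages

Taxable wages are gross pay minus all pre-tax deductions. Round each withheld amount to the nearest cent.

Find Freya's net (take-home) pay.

Commuter benefit: $37.46
401(k) contribution: $2,409.04 × 0.05 = $120.45
Pre-tax total = $37.46 + $120.45 = $157.91
Taxable wages = $2,409.04 − $157.91 = $2,251.13
State tax withheld: $2,251.13 × 0.062 = $139.57
City income tax: $2,251.13 × 0.02 = $45.02
State disability insurance: $2,409.04 × 0.01 = $24.09
OASDI: $2,409.04 × 0.0525 = $126.47
Vision plan: $40.88
Legal plan premium: $88.80
Total deductions = $37.46 + $120.45 + $139.57 + $45.02 + $24.09 + $126.47 + $40.88 + $88.80 = $622.74
Net pay = $2,409.04 − $622.74 = $1,786.30

$1,786.30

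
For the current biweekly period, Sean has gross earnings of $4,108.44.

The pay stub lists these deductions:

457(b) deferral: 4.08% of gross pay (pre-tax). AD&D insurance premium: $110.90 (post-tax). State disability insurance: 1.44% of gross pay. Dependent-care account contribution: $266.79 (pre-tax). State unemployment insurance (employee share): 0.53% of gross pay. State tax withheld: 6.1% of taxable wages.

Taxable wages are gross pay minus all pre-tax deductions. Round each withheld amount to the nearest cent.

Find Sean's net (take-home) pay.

Dependent-care account contribution: $266.79
457(b) deferral: $4,108.44 × 0.0408 = $167.62
Pre-tax total = $266.79 + $167.62 = $434.41
Taxable wages = $4,108.44 − $434.41 = $3,674.03
State tax withheld: $3,674.03 × 0.061 = $224.12
State disability insurance: $4,108.44 × 0.0144 = $59.16
State unemployment insurance (employee share): $4,108.44 × 0.0053 = $21.77
AD&D insurance premium: $110.90
Total deductions = $266.79 + $167.62 + $224.12 + $59.16 + $21.77 + $110.90 = $850.36
Net pay = $4,108.44 − $850.36 = $3,258.08

$3,258.08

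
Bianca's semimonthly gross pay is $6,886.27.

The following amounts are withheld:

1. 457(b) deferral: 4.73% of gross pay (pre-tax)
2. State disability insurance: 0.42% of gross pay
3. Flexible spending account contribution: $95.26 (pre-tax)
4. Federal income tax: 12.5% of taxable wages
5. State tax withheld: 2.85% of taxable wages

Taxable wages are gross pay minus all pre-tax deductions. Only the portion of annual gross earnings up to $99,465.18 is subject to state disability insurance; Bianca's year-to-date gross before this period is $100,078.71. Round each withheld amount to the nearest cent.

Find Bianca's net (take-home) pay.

Flexible spending account contribution: $95.26
457(b) deferral: $6,886.27 × 0.0473 = $325.72
Pre-tax total = $95.26 + $325.72 = $420.98
Taxable wages = $6,886.27 − $420.98 = $6,465.29
State tax withheld: $6,465.29 × 0.0285 = $184.26
Federal income tax: $6,465.29 × 0.125 = $808.16
State disability insurance: annual cap $99,465.18 already reached (YTD $100,078.71), so $0.00
Total deductions = $95.26 + $325.72 + $184.26 + $808.16 + $0.00 = $1,413.40
Net pay = $6,886.27 − $1,413.40 = $5,472.87

$5,472.87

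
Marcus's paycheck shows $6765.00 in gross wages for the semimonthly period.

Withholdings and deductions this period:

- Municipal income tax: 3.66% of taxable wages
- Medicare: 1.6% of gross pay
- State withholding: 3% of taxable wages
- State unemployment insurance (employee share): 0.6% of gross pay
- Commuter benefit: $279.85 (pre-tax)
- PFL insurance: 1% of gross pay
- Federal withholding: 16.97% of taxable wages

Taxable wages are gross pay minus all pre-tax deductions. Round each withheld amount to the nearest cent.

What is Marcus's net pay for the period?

Commuter benefit: $279.85
Taxable wages = $6765.00 − $279.85 = $6485.15
Federal withholding: $6485.15 × 0.1697 = $1100.53
State withholding: $6485.15 × 0.03 = $194.55
Municipal income tax: $6485.15 × 0.0366 = $237.36
State unemployment insurance (employee share): $6765.00 × 0.006 = $40.59
Medicare: $6765.00 × 0.016 = $108.24
PFL insurance: $6765.00 × 0.01 = $67.65
Total deductions = $279.85 + $1100.53 + $194.55 + $237.36 + $40.59 + $108.24 + $67.65 = $2028.77
Net pay = $6765.00 − $2028.77 = $4736.23

$4736.23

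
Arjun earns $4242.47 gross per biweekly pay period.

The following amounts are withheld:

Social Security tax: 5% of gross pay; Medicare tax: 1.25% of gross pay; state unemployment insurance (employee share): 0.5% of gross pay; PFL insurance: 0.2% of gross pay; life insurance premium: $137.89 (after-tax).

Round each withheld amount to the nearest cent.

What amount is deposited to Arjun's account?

PFL insurance: $4242.47 × 0.002 = $8.48
State unemployment insurance (employee share): $4242.47 × 0.005 = $21.21
Medicare tax: $4242.47 × 0.0125 = $53.03
Social Security tax: $4242.47 × 0.05 = $212.12
Life insurance premium: $137.89
Total deductions = $8.48 + $21.21 + $53.03 + $212.12 + $137.89 = $432.73
Net pay = $4242.47 − $432.73 = $3809.74

$3809.74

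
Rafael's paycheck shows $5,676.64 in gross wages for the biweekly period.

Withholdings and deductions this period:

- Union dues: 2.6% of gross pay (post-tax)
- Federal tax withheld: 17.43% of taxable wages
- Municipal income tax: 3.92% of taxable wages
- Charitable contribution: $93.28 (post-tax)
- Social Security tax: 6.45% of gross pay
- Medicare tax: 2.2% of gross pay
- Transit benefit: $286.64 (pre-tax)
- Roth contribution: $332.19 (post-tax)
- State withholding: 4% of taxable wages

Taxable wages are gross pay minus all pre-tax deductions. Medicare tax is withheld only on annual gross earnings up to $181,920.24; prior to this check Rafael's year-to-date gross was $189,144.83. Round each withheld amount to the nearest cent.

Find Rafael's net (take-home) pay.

$3,084.43

Transit benefit: $286.64
Taxable wages = $5,676.64 − $286.64 = $5,390.00
Municipal income tax: $5,390.00 × 0.0392 = $211.29
State withholding: $5,390.00 × 0.04 = $215.60
Federal tax withheld: $5,390.00 × 0.1743 = $939.48
Social Security tax: $5,676.64 × 0.0645 = $366.14
Medicare tax: annual cap $181,920.24 already reached (YTD $189,144.83), so $0.00
Roth contribution: $332.19
Union dues: $5,676.64 × 0.026 = $147.59
Charitable contribution: $93.28
Total deductions = $286.64 + $211.29 + $215.60 + $939.48 + $366.14 + $0.00 + $332.19 + $147.59 + $93.28 = $2,592.21
Net pay = $5,676.64 − $2,592.21 = $3,084.43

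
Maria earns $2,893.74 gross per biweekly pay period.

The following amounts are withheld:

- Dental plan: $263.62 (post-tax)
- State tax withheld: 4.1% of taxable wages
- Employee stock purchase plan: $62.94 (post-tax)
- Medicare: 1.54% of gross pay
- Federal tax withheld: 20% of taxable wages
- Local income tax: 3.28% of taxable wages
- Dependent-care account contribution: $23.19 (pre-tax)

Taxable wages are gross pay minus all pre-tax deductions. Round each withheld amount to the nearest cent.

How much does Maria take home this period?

Dependent-care account contribution: $23.19
Taxable wages = $2,893.74 − $23.19 = $2,870.55
Federal tax withheld: $2,870.55 × 0.2 = $574.11
Local income tax: $2,870.55 × 0.0328 = $94.15
State tax withheld: $2,870.55 × 0.041 = $117.69
Medicare: $2,893.74 × 0.0154 = $44.56
Dental plan: $263.62
Employee stock purchase plan: $62.94
Total deductions = $23.19 + $574.11 + $94.15 + $117.69 + $44.56 + $263.62 + $62.94 = $1,180.26
Net pay = $2,893.74 − $1,180.26 = $1,713.48

$1,713.48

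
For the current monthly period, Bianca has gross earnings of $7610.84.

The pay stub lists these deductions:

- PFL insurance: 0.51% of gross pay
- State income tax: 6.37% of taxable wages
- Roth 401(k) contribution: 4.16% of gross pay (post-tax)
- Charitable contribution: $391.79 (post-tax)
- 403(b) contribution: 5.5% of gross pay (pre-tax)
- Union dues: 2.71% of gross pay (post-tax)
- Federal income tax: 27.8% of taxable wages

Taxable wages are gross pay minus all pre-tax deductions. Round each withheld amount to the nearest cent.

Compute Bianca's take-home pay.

$3781.18

403(b) contribution: $7610.84 × 0.055 = $418.60
Taxable wages = $7610.84 − $418.60 = $7192.24
Federal income tax: $7192.24 × 0.278 = $1999.44
State income tax: $7192.24 × 0.0637 = $458.15
PFL insurance: $7610.84 × 0.0051 = $38.82
Charitable contribution: $391.79
Union dues: $7610.84 × 0.0271 = $206.25
Roth 401(k) contribution: $7610.84 × 0.0416 = $316.61
Total deductions = $418.60 + $1999.44 + $458.15 + $38.82 + $391.79 + $206.25 + $316.61 = $3829.66
Net pay = $7610.84 − $3829.66 = $3781.18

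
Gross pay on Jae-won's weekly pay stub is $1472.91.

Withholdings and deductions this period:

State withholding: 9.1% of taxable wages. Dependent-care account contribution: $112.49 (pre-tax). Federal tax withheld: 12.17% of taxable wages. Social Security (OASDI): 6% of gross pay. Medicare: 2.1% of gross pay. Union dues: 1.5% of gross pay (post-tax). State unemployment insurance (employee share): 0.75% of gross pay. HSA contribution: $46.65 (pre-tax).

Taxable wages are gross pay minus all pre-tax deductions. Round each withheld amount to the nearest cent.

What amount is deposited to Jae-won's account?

$881.89

Dependent-care account contribution: $112.49
HSA contribution: $46.65
Pre-tax total = $112.49 + $46.65 = $159.14
Taxable wages = $1472.91 − $159.14 = $1313.77
State withholding: $1313.77 × 0.091 = $119.55
Federal tax withheld: $1313.77 × 0.1217 = $159.89
State unemployment insurance (employee share): $1472.91 × 0.0075 = $11.05
Medicare: $1472.91 × 0.021 = $30.93
Social Security (OASDI): $1472.91 × 0.06 = $88.37
Union dues: $1472.91 × 0.015 = $22.09
Total deductions = $112.49 + $46.65 + $119.55 + $159.89 + $11.05 + $30.93 + $88.37 + $22.09 = $591.02
Net pay = $1472.91 − $591.02 = $881.89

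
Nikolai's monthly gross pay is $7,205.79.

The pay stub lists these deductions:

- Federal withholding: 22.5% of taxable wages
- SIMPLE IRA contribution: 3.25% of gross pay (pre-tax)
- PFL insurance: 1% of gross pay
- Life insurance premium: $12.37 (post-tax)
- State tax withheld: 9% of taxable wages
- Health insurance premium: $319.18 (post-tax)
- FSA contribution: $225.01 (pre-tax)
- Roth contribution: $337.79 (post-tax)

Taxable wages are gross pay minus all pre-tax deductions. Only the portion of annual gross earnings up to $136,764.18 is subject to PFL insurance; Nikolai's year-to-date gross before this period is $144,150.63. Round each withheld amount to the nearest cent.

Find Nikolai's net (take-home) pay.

$3,952.08

FSA contribution: $225.01
SIMPLE IRA contribution: $7,205.79 × 0.0325 = $234.19
Pre-tax total = $225.01 + $234.19 = $459.20
Taxable wages = $7,205.79 − $459.20 = $6,746.59
State tax withheld: $6,746.59 × 0.09 = $607.19
Federal withholding: $6,746.59 × 0.225 = $1,517.98
PFL insurance: annual cap $136,764.18 already reached (YTD $144,150.63), so $0.00
Life insurance premium: $12.37
Roth contribution: $337.79
Health insurance premium: $319.18
Total deductions = $225.01 + $234.19 + $607.19 + $1,517.98 + $0.00 + $12.37 + $337.79 + $319.18 = $3,253.71
Net pay = $7,205.79 − $3,253.71 = $3,952.08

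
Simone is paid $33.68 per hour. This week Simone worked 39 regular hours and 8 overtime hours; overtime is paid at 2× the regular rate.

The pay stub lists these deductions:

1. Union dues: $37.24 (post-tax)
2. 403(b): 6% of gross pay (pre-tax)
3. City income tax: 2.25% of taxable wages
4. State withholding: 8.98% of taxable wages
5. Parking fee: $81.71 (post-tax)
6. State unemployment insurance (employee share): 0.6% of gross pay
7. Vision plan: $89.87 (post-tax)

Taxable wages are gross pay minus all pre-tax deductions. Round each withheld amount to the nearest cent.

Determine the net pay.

$1,325.78

Regular pay: 39 × $33.68 = $1,313.52
Overtime pay: 8 × $33.68 × 2 = $538.88
Gross pay = $1,313.52 + $538.88 = $1,852.40
403(b): $1,852.40 × 0.06 = $111.14
Taxable wages = $1,852.40 − $111.14 = $1,741.26
State withholding: $1,741.26 × 0.0898 = $156.37
City income tax: $1,741.26 × 0.0225 = $39.18
State unemployment insurance (employee share): $1,852.40 × 0.006 = $11.11
Union dues: $37.24
Vision plan: $89.87
Parking fee: $81.71
Total deductions = $111.14 + $156.37 + $39.18 + $11.11 + $37.24 + $89.87 + $81.71 = $526.62
Net pay = $1,852.40 − $526.62 = $1,325.78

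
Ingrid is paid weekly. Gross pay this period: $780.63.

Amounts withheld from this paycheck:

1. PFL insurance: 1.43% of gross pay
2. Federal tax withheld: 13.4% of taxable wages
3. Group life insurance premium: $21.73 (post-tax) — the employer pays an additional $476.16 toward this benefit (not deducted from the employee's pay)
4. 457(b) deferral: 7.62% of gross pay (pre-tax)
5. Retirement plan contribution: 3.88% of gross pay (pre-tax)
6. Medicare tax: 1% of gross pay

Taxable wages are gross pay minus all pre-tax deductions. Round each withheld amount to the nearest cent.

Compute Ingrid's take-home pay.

$557.58

457(b) deferral: $780.63 × 0.0762 = $59.48
Retirement plan contribution: $780.63 × 0.0388 = $30.29
Pre-tax total = $59.48 + $30.29 = $89.77
Taxable wages = $780.63 − $89.77 = $690.86
Federal tax withheld: $690.86 × 0.134 = $92.58
PFL insurance: $780.63 × 0.0143 = $11.16
Medicare tax: $780.63 × 0.01 = $7.81
Group life insurance premium: $21.73
(Employer's $476.16 toward group life insurance premium is not withheld from the employee.)
Total deductions = $59.48 + $30.29 + $92.58 + $11.16 + $7.81 + $21.73 = $223.05
Net pay = $780.63 − $223.05 = $557.58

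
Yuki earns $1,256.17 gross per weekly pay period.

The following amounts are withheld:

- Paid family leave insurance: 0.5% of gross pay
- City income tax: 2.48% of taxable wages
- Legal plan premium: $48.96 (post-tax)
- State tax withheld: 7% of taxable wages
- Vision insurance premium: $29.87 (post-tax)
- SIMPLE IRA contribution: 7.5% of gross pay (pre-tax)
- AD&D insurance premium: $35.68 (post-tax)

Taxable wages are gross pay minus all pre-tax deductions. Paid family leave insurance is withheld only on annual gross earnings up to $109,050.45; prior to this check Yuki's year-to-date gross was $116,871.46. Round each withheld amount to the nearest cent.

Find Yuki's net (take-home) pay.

$937.29

SIMPLE IRA contribution: $1,256.17 × 0.075 = $94.21
Taxable wages = $1,256.17 − $94.21 = $1,161.96
City income tax: $1,161.96 × 0.0248 = $28.82
State tax withheld: $1,161.96 × 0.07 = $81.34
Paid family leave insurance: annual cap $109,050.45 already reached (YTD $116,871.46), so $0.00
Legal plan premium: $48.96
AD&D insurance premium: $35.68
Vision insurance premium: $29.87
Total deductions = $94.21 + $28.82 + $81.34 + $0.00 + $48.96 + $35.68 + $29.87 = $318.88
Net pay = $1,256.17 − $318.88 = $937.29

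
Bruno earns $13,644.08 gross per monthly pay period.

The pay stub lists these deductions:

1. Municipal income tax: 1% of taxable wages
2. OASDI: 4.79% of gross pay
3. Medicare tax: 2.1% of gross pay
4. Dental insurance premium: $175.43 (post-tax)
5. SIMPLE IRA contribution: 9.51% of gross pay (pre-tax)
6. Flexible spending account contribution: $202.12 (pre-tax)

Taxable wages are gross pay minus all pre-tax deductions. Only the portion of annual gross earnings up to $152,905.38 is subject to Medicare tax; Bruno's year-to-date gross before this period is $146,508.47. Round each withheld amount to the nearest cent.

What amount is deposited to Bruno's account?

Flexible spending account contribution: $202.12
SIMPLE IRA contribution: $13,644.08 × 0.0951 = $1,297.55
Pre-tax total = $202.12 + $1,297.55 = $1,499.67
Taxable wages = $13,644.08 − $1,499.67 = $12,144.41
Municipal income tax: $12,144.41 × 0.01 = $121.44
Medicare tax: only $152,905.38 − $146,508.47 = $6,396.91 of this check is subject → $6,396.91 × 0.021 = $134.34
OASDI: $13,644.08 × 0.0479 = $653.55
Dental insurance premium: $175.43
Total deductions = $202.12 + $1,297.55 + $121.44 + $134.34 + $653.55 + $175.43 = $2,584.43
Net pay = $13,644.08 − $2,584.43 = $11,059.65

$11,059.65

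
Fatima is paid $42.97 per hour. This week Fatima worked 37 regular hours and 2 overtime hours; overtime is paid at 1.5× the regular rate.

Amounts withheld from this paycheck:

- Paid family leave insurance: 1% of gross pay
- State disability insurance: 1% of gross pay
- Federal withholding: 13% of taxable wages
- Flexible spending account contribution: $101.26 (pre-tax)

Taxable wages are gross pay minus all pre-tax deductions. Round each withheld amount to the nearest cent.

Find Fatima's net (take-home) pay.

$1,372.88

Regular pay: 37 × $42.97 = $1,589.89
Overtime pay: 2 × $42.97 × 1.5 = $128.91
Gross pay = $1,589.89 + $128.91 = $1,718.80
Flexible spending account contribution: $101.26
Taxable wages = $1,718.80 − $101.26 = $1,617.54
Federal withholding: $1,617.54 × 0.13 = $210.28
Paid family leave insurance: $1,718.80 × 0.01 = $17.19
State disability insurance: $1,718.80 × 0.01 = $17.19
Total deductions = $101.26 + $210.28 + $17.19 + $17.19 = $345.92
Net pay = $1,718.80 − $345.92 = $1,372.88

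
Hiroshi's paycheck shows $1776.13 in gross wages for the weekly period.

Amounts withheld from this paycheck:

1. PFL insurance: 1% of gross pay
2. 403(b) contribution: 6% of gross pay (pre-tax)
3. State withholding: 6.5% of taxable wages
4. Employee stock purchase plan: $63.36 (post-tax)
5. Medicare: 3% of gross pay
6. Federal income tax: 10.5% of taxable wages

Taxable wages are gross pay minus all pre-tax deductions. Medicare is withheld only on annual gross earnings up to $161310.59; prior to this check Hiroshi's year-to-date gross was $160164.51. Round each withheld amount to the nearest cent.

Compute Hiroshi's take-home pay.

403(b) contribution: $1776.13 × 0.06 = $106.57
Taxable wages = $1776.13 − $106.57 = $1669.56
Federal income tax: $1669.56 × 0.105 = $175.30
State withholding: $1669.56 × 0.065 = $108.52
Medicare: only $161310.59 − $160164.51 = $1146.08 of this check is subject → $1146.08 × 0.03 = $34.38
PFL insurance: $1776.13 × 0.01 = $17.76
Employee stock purchase plan: $63.36
Total deductions = $106.57 + $175.30 + $108.52 + $34.38 + $17.76 + $63.36 = $505.89
Net pay = $1776.13 − $505.89 = $1270.24

$1270.24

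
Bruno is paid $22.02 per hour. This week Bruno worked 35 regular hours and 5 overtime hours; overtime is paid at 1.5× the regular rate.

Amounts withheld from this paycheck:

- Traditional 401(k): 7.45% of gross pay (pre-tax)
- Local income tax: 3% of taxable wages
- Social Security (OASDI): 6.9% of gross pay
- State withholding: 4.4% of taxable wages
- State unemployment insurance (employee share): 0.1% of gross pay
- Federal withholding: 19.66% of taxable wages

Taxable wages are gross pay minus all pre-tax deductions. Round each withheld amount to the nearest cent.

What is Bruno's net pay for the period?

Regular pay: 35 × $22.02 = $770.70
Overtime pay: 5 × $22.02 × 1.5 = $165.15
Gross pay = $770.70 + $165.15 = $935.85
Traditional 401(k): $935.85 × 0.0745 = $69.72
Taxable wages = $935.85 − $69.72 = $866.13
Federal withholding: $866.13 × 0.1966 = $170.28
State withholding: $866.13 × 0.044 = $38.11
Local income tax: $866.13 × 0.03 = $25.98
Social Security (OASDI): $935.85 × 0.069 = $64.57
State unemployment insurance (employee share): $935.85 × 0.001 = $0.94
Total deductions = $69.72 + $170.28 + $38.11 + $25.98 + $64.57 + $0.94 = $369.60
Net pay = $935.85 − $369.60 = $566.25

$566.25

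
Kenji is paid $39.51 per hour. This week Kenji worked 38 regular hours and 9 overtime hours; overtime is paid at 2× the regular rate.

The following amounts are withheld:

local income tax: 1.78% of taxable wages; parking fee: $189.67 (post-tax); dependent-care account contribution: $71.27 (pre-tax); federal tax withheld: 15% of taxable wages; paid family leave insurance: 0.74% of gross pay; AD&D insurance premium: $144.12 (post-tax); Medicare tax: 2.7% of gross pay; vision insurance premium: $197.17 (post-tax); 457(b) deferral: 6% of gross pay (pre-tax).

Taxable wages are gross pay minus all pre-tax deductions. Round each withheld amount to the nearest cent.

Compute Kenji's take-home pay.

$1,064.44

Regular pay: 38 × $39.51 = $1,501.38
Overtime pay: 9 × $39.51 × 2 = $711.18
Gross pay = $1,501.38 + $711.18 = $2,212.56
Dependent-care account contribution: $71.27
457(b) deferral: $2,212.56 × 0.06 = $132.75
Pre-tax total = $71.27 + $132.75 = $204.02
Taxable wages = $2,212.56 − $204.02 = $2,008.54
Local income tax: $2,008.54 × 0.0178 = $35.75
Federal tax withheld: $2,008.54 × 0.15 = $301.28
Medicare tax: $2,212.56 × 0.027 = $59.74
Paid family leave insurance: $2,212.56 × 0.0074 = $16.37
Parking fee: $189.67
Vision insurance premium: $197.17
AD&D insurance premium: $144.12
Total deductions = $71.27 + $132.75 + $35.75 + $301.28 + $59.74 + $16.37 + $189.67 + $197.17 + $144.12 = $1,148.12
Net pay = $2,212.56 − $1,148.12 = $1,064.44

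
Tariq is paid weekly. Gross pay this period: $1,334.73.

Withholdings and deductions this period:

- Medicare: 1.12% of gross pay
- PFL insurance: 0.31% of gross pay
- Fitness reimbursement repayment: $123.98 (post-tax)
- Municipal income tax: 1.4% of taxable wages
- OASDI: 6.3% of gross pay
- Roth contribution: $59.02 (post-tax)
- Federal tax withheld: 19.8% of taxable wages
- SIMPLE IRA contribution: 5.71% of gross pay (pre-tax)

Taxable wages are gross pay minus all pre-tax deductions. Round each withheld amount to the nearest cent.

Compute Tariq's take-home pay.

SIMPLE IRA contribution: $1,334.73 × 0.0571 = $76.21
Taxable wages = $1,334.73 − $76.21 = $1,258.52
Municipal income tax: $1,258.52 × 0.014 = $17.62
Federal tax withheld: $1,258.52 × 0.198 = $249.19
Medicare: $1,334.73 × 0.0112 = $14.95
OASDI: $1,334.73 × 0.063 = $84.09
PFL insurance: $1,334.73 × 0.0031 = $4.14
Roth contribution: $59.02
Fitness reimbursement repayment: $123.98
Total deductions = $76.21 + $17.62 + $249.19 + $14.95 + $84.09 + $4.14 + $59.02 + $123.98 = $629.20
Net pay = $1,334.73 − $629.20 = $705.53

$705.53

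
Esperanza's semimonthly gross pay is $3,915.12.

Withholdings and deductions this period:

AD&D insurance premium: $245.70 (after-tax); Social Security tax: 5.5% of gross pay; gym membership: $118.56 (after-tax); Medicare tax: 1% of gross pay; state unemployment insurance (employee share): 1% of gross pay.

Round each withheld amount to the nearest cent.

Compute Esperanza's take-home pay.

$3,257.23

State unemployment insurance (employee share): $3,915.12 × 0.01 = $39.15
Medicare tax: $3,915.12 × 0.01 = $39.15
Social Security tax: $3,915.12 × 0.055 = $215.33
AD&D insurance premium: $245.70
Gym membership: $118.56
Total deductions = $39.15 + $39.15 + $215.33 + $245.70 + $118.56 = $657.89
Net pay = $3,915.12 − $657.89 = $3,257.23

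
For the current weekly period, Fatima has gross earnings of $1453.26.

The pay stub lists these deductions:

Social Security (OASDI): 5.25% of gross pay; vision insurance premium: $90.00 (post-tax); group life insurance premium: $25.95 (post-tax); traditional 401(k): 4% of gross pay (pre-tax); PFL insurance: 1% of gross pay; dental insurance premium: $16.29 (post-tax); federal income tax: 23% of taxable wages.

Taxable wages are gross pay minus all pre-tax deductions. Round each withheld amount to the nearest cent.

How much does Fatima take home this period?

Traditional 401(k): $1453.26 × 0.04 = $58.13
Taxable wages = $1453.26 − $58.13 = $1395.13
Federal income tax: $1395.13 × 0.23 = $320.88
Social Security (OASDI): $1453.26 × 0.0525 = $76.30
PFL insurance: $1453.26 × 0.01 = $14.53
Group life insurance premium: $25.95
Dental insurance premium: $16.29
Vision insurance premium: $90.00
Total deductions = $58.13 + $320.88 + $76.30 + $14.53 + $25.95 + $16.29 + $90.00 = $602.08
Net pay = $1453.26 − $602.08 = $851.18

$851.18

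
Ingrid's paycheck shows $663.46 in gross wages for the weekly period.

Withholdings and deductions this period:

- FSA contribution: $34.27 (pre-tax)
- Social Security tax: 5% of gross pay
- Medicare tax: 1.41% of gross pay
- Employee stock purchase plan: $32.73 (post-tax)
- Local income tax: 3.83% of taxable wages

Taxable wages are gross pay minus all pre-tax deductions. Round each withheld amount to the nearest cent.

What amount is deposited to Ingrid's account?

$529.84

FSA contribution: $34.27
Taxable wages = $663.46 − $34.27 = $629.19
Local income tax: $629.19 × 0.0383 = $24.10
Social Security tax: $663.46 × 0.05 = $33.17
Medicare tax: $663.46 × 0.0141 = $9.35
Employee stock purchase plan: $32.73
Total deductions = $34.27 + $24.10 + $33.17 + $9.35 + $32.73 = $133.62
Net pay = $663.46 − $133.62 = $529.84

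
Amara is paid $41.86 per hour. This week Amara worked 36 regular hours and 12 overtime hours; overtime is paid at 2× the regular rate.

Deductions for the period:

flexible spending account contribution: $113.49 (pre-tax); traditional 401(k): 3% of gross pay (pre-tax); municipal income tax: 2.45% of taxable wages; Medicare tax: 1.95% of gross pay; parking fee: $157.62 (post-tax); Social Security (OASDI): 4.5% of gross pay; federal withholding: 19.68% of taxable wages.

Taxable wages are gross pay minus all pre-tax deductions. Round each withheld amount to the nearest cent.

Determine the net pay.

Regular pay: 36 × $41.86 = $1,506.96
Overtime pay: 12 × $41.86 × 2 = $1,004.64
Gross pay = $1,506.96 + $1,004.64 = $2,511.60
Traditional 401(k): $2,511.60 × 0.03 = $75.35
Flexible spending account contribution: $113.49
Pre-tax total = $75.35 + $113.49 = $188.84
Taxable wages = $2,511.60 − $188.84 = $2,322.76
Federal withholding: $2,322.76 × 0.1968 = $457.12
Municipal income tax: $2,322.76 × 0.0245 = $56.91
Medicare tax: $2,511.60 × 0.0195 = $48.98
Social Security (OASDI): $2,511.60 × 0.045 = $113.02
Parking fee: $157.62
Total deductions = $75.35 + $113.49 + $457.12 + $56.91 + $48.98 + $113.02 + $157.62 = $1,022.49
Net pay = $2,511.60 − $1,022.49 = $1,489.11

$1,489.11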